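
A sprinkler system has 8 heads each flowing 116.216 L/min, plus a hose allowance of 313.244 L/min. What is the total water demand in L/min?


Sprinkler demand = 8 * 116.216 = 929.728 L/min
Total = 929.728 + 313.244 = 1242.972 L/min

1242.972 L/min


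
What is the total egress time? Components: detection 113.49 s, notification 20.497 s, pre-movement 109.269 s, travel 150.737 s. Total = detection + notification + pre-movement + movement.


Total = 113.49 + 20.497 + 109.269 + 150.737 = 393.993 s

393.993 s


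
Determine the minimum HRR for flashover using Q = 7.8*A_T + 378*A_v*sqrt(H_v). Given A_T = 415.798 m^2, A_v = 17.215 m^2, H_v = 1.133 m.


7.8*A_T = 3243.2
sqrt(H_v) = 1.0644
378*A_v*sqrt(H_v) = 6926.5
Q = 3243.2 + 6926.5 = 10170 kW

10170 kW


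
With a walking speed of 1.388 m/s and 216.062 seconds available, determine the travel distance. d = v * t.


d = 1.388 * 216.062 = 299.89 m

299.89 m


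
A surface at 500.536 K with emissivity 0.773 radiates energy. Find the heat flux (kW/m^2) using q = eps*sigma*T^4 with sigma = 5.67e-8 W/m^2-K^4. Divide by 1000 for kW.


T^4 = 6.2768e+10
q = 0.773 * 5.67e-8 * 6.2768e+10 / 1000 = 2.7511 kW/m^2

2.7511 kW/m^2


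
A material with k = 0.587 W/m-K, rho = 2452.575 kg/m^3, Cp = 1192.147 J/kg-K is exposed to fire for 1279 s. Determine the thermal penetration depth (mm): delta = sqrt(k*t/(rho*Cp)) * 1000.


alpha = 0.587 / (2452.575 * 1192.147) = 2.0076e-07 m^2/s
alpha * t = 0.00025678
delta = sqrt(0.00025678) * 1000 = 16.024 mm

16.024 mm


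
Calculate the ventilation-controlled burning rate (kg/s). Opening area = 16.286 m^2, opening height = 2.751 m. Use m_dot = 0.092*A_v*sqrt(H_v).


sqrt(H_v) = 1.6586
m_dot = 0.092 * 16.286 * 1.6586 = 2.4851 kg/s

2.4851 kg/s


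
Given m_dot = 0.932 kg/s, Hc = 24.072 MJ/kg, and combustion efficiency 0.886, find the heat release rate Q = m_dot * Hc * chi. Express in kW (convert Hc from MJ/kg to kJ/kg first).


Hc = 24.072 MJ/kg = 24.072 * 1000 kJ/kg = 24072 kJ/kg
Q = 0.932 kg/s * 24072 kJ/kg * 0.886 = 19878 kW

19878 kW


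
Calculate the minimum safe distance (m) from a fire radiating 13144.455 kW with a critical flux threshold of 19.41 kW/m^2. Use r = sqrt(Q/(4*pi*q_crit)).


4*pi*q_crit = 243.91
Q/(4*pi*q_crit) = 53.890
r = sqrt(53.890) = 7.3410 m

7.3410 m


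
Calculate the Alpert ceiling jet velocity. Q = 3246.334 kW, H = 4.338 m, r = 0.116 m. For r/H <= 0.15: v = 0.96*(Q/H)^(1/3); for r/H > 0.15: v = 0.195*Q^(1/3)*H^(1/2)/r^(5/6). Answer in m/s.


r/H = 0.116 / 4.338 = 0.026740
r/H <= 0.15, so v = 0.96*(Q/H)^(1/3)
Q/H = 748.35
(Q/H)^(1/3) = 9.0789
v = 0.96 * 9.0789 = 8.7158 m/s

8.7158 m/s


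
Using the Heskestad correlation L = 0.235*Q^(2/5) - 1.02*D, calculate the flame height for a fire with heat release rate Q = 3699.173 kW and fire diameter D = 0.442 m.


Q^(2/5) = 26.745
0.235 * Q^(2/5) = 6.2851
1.02 * D = 0.45084
L = 5.8342 m

5.8342 m


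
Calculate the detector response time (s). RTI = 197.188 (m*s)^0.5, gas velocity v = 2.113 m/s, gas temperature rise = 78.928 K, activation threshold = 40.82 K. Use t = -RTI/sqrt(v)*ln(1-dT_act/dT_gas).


dT_act/dT_gas = 0.51718
ln(1 - 0.51718) = -0.72811
t = -197.188 / sqrt(2.113) * -0.72811 = 98.771 s

98.771 s


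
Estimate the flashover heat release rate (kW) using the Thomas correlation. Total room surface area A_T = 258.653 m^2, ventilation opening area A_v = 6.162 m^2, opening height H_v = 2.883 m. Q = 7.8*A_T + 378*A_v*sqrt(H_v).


7.8*A_T = 2017.5
sqrt(H_v) = 1.6979
378*A_v*sqrt(H_v) = 3954.9
Q = 2017.5 + 3954.9 = 5972.4 kW

5972.4 kW


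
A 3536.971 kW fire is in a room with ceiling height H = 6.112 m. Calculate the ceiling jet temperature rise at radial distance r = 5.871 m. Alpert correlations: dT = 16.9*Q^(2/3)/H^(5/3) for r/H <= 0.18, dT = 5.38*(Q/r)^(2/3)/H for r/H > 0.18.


r/H = 5.871 / 6.112 = 0.96057
r/H > 0.18, so dT = 5.38*(Q/r)^(2/3)/H
Q/r = 602.45
(Q/r)^(2/3) = 71.331
dT = 5.38 * 71.331 / 6.112 = 62.788 K

62.788 K


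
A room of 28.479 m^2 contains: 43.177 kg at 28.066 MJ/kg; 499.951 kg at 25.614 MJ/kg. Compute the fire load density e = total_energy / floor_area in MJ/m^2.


Total energy = 43.177*28.066 + 499.951*25.614
= 1211.806 + 12805.74
= 14017.55 MJ
e = 14017.55 / 28.479 = 492.21 MJ/m^2

492.21 MJ/m^2


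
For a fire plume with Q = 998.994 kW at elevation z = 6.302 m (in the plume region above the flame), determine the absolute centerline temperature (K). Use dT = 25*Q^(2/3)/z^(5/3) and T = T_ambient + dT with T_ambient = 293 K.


Q^(2/3) = 99.933
z^(5/3) = 21.501
dT = 25 * 99.933 / 21.501 = 116.19 K
T = 293 + 116.19 = 409.19 K

409.19 K


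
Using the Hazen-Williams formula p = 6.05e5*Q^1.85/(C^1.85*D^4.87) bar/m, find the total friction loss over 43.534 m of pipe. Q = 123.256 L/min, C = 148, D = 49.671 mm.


Q^1.85 = 7379.0
C^1.85 = 10351
D^4.87 = 1.8198e+08
p/m = 0.0023700 bar/m
p_total = 0.0023700 * 43.534 = 0.10317 bar

0.10317 bar


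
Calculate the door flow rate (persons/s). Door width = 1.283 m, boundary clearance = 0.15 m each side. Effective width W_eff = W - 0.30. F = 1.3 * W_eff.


W_eff = 1.283 - 0.30 = 0.983 m
F = 1.3 * 0.983 = 1.2779 persons/s

1.2779 persons/s


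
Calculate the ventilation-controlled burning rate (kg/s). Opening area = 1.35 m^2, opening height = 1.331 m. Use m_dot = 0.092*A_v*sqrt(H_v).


sqrt(H_v) = 1.1537
m_dot = 0.092 * 1.35 * 1.1537 = 0.14329 kg/s

0.14329 kg/s


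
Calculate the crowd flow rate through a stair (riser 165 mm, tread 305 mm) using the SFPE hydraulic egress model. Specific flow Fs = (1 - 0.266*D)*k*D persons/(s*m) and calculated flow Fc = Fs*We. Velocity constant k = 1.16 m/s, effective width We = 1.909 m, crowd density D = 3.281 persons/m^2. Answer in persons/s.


1 - 0.266*D = 1 - 0.266*3.281 = 0.12725
Fs = 0.12725 * 1.16 * 3.281 = 0.48432 persons/(s*m)
Fc = 0.48432 * 1.909 = 0.92457 persons/s

0.92457 persons/s


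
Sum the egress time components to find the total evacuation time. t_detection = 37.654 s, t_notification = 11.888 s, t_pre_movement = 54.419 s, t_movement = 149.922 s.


Total = 37.654 + 11.888 + 54.419 + 149.922 = 253.883 s

253.883 s


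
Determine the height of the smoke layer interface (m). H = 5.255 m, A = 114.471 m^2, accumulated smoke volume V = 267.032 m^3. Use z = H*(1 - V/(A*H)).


V/(A*H) = 0.44391
1 - 0.44391 = 0.55609
z = 5.255 * 0.55609 = 2.9223 m

2.9223 m


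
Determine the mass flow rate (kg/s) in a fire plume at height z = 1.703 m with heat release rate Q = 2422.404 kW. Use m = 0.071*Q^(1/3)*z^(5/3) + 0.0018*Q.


Q^(1/3) = 13.430
z^(5/3) = 2.4286
First term = 0.071 * 13.430 * 2.4286 = 2.3158
Second term = 0.0018 * 2422.404 = 4.3603
m = 6.6761 kg/s

6.6761 kg/s


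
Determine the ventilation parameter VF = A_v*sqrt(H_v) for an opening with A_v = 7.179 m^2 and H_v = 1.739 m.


sqrt(H_v) = 1.3187
VF = 7.179 * 1.3187 = 9.4670 m^(5/2)

9.4670 m^(5/2)


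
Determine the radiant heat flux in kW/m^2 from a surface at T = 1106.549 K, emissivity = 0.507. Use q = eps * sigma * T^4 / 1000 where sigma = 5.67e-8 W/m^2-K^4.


T^4 = 1.4993e+12
q = 0.507 * 5.67e-8 * 1.4993e+12 / 1000 = 43.100 kW/m^2

43.100 kW/m^2


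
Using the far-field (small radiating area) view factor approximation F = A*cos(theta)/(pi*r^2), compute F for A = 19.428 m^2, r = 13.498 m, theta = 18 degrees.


cos(18 deg) = 0.95106
pi*r^2 = 572.39
F = 19.428 * 0.95106 / 572.39 = 0.032281

0.032281


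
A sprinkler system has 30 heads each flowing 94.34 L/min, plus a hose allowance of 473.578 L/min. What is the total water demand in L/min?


Sprinkler demand = 30 * 94.34 = 2830.2 L/min
Total = 2830.2 + 473.578 = 3303.778 L/min

3303.778 L/min


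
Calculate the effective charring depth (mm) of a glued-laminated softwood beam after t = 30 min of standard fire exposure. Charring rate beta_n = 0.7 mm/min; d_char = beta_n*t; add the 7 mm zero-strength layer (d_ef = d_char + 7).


d_char = 0.7 * 30 = 21 mm
d_ef = 21 + 1.0*7 = 28 mm

28 mm


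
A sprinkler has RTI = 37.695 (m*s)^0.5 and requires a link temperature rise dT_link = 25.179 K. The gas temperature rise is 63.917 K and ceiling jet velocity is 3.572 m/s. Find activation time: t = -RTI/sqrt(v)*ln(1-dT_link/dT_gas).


dT_link/dT_gas = 0.39393
ln(1 - 0.39393) = -0.50076
t = -37.695 / sqrt(3.572) * -0.50076 = 9.9876 s

9.9876 s


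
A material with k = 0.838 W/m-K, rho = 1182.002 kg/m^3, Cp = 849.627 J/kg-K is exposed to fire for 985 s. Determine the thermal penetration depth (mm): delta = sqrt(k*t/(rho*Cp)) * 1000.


alpha = 0.838 / (1182.002 * 849.627) = 8.3444e-07 m^2/s
alpha * t = 0.00082193
delta = sqrt(0.00082193) * 1000 = 28.669 mm

28.669 mm


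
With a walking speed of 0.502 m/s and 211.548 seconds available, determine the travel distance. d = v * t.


d = 0.502 * 211.548 = 106.20 m

106.20 m


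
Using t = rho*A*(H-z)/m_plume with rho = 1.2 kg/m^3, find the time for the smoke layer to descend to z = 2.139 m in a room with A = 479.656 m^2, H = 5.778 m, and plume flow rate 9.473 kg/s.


H - z = 3.639 m
t = 1.2 * 479.656 * 3.639 / 9.473 = 221.11 s

221.11 s


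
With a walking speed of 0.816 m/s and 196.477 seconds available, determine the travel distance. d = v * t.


d = 0.816 * 196.477 = 160.33 m

160.33 m


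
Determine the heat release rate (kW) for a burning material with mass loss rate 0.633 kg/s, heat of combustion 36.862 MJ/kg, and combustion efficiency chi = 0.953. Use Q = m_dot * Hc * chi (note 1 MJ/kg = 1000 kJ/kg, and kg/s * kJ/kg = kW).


Hc = 36.862 MJ/kg = 36.862 * 1000 kJ/kg = 36862 kJ/kg
Q = 0.633 kg/s * 36862 kJ/kg * 0.953 = 22237 kW

22237 kW


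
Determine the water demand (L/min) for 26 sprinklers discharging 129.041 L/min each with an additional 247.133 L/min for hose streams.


Sprinkler demand = 26 * 129.041 = 3355.066 L/min
Total = 3355.066 + 247.133 = 3602.199 L/min

3602.199 L/min


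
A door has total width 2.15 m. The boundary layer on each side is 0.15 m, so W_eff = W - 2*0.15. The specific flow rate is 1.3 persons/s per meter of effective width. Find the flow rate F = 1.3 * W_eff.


W_eff = 2.15 - 0.30 = 1.85 m
F = 1.3 * 1.85 = 2.405 persons/s

2.405 persons/s


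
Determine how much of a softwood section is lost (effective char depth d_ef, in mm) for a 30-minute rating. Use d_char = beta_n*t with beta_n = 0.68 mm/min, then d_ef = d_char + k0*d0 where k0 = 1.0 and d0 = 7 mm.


d_char = 0.68 * 30 = 20.4 mm
d_ef = 20.4 + 1.0*7 = 27.4 mm

27.4 mm


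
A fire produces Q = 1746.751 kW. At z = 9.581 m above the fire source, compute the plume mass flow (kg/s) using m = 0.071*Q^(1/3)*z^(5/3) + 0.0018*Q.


Q^(1/3) = 12.043
z^(5/3) = 43.220
First term = 0.071 * 12.043 * 43.220 = 36.956
Second term = 0.0018 * 1746.751 = 3.1442
m = 40.100 kg/s

40.100 kg/s


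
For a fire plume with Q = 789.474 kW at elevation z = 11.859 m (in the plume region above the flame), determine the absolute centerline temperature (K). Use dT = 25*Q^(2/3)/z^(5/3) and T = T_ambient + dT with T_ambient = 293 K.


Q^(2/3) = 85.420
z^(5/3) = 61.671
dT = 25 * 85.420 / 61.671 = 34.627 K
T = 293 + 34.627 = 327.63 K

327.63 K


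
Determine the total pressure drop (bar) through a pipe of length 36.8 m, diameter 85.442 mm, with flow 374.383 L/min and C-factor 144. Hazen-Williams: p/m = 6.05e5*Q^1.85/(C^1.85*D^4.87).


Q^1.85 = 57628
C^1.85 = 9839.4
D^4.87 = 2.5541e+09
p/m = 0.0013873 bar/m
p_total = 0.0013873 * 36.8 = 0.051054 bar

0.051054 bar


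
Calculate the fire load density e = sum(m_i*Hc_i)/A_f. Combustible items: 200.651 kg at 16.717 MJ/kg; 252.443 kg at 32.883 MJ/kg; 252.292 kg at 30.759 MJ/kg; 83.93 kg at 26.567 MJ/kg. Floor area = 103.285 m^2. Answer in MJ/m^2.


Total energy = 200.651*16.717 + 252.443*32.883 + 252.292*30.759 + 83.93*26.567
= 3354.283 + 8301.083 + 7760.250 + 2229.768
= 21645.38 MJ
e = 21645.38 / 103.285 = 209.57 MJ/m^2

209.57 MJ/m^2


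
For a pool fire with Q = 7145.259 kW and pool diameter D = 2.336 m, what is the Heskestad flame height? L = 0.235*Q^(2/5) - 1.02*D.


Q^(2/5) = 34.802
0.235 * Q^(2/5) = 8.1785
1.02 * D = 2.3827
L = 5.7958 m

5.7958 m


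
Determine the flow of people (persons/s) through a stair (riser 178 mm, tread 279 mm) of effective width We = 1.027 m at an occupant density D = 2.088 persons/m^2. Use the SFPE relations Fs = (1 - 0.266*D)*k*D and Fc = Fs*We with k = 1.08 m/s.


1 - 0.266*D = 1 - 0.266*2.088 = 0.44459
Fs = 0.44459 * 1.08 * 2.088 = 1.0026 persons/(s*m)
Fc = 1.0026 * 1.027 = 1.0296 persons/s

1.0296 persons/s


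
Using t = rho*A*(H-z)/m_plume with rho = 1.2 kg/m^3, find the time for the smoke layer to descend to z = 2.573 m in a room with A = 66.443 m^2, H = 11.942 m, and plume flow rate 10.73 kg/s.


H - z = 9.369 m
t = 1.2 * 66.443 * 9.369 / 10.73 = 69.618 s

69.618 s


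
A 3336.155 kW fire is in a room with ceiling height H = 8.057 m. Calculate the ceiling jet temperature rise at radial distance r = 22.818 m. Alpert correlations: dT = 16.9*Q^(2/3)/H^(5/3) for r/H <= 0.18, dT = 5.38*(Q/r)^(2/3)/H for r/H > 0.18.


r/H = 22.818 / 8.057 = 2.8321
r/H > 0.18, so dT = 5.38*(Q/r)^(2/3)/H
Q/r = 146.21
(Q/r)^(2/3) = 27.753
dT = 5.38 * 27.753 / 8.057 = 18.532 K

18.532 K


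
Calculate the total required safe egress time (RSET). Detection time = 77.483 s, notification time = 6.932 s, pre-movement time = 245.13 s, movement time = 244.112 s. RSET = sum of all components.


Total = 77.483 + 6.932 + 245.13 + 244.112 = 573.657 s

573.657 s


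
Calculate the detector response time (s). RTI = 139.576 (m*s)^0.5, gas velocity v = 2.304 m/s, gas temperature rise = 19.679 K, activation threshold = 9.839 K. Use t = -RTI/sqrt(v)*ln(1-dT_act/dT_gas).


dT_act/dT_gas = 0.49997
ln(1 - 0.49997) = -0.69310
t = -139.576 / sqrt(2.304) * -0.69310 = 63.733 s

63.733 s


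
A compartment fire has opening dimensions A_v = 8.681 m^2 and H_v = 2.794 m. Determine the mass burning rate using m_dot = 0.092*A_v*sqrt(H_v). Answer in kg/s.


sqrt(H_v) = 1.6715
m_dot = 0.092 * 8.681 * 1.6715 = 1.3350 kg/s

1.3350 kg/s


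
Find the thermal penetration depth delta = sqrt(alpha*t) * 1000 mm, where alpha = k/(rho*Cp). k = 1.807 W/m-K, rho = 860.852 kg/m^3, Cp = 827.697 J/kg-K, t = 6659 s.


alpha = 1.807 / (860.852 * 827.697) = 2.5361e-06 m^2/s
alpha * t = 0.016888
delta = sqrt(0.016888) * 1000 = 129.95 mm

129.95 mm


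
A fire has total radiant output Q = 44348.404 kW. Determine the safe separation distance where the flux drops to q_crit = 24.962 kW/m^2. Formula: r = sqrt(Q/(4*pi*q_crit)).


4*pi*q_crit = 313.68
Q/(4*pi*q_crit) = 141.38
r = sqrt(141.38) = 11.890 m

11.890 m


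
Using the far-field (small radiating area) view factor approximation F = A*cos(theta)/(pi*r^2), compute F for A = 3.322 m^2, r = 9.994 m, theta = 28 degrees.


cos(28 deg) = 0.88295
pi*r^2 = 313.78
F = 3.322 * 0.88295 / 313.78 = 0.0093477

0.0093477


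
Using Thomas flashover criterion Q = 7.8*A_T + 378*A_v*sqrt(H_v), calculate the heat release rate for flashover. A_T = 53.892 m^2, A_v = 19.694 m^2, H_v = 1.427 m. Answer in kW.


7.8*A_T = 420.36
sqrt(H_v) = 1.1946
378*A_v*sqrt(H_v) = 8892.8
Q = 420.36 + 8892.8 = 9313.1 kW

9313.1 kW


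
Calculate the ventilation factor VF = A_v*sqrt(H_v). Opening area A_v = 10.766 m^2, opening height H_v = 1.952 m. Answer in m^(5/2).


sqrt(H_v) = 1.3971
VF = 10.766 * 1.3971 = 15.042 m^(5/2)

15.042 m^(5/2)


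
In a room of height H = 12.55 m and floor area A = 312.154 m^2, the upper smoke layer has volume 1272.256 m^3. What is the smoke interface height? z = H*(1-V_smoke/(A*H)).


V/(A*H) = 0.32476
1 - 0.32476 = 0.67524
z = 12.55 * 0.67524 = 8.4743 m

8.4743 m


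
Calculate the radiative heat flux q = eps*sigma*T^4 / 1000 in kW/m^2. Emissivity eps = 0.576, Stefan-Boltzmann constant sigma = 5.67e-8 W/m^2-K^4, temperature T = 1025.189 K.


T^4 = 1.1046e+12
q = 0.576 * 5.67e-8 * 1.1046e+12 / 1000 = 36.076 kW/m^2

36.076 kW/m^2


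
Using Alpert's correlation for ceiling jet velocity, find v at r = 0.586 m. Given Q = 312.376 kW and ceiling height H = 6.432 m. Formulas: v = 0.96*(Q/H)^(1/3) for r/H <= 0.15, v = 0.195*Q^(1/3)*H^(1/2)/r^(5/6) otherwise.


r/H = 0.586 / 6.432 = 0.091107
r/H <= 0.15, so v = 0.96*(Q/H)^(1/3)
Q/H = 48.566
(Q/H)^(1/3) = 3.6485
v = 0.96 * 3.6485 = 3.5025 m/s

3.5025 m/s


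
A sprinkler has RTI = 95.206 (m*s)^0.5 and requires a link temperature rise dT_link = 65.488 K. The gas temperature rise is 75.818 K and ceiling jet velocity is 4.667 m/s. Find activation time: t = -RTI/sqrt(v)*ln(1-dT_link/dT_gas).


dT_link/dT_gas = 0.86375
ln(1 - 0.86375) = -1.9933
t = -95.206 / sqrt(4.667) * -1.9933 = 87.844 s

87.844 s


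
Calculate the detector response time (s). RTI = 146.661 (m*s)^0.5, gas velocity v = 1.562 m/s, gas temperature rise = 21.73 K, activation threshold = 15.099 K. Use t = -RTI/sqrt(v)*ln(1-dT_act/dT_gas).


dT_act/dT_gas = 0.69485
ln(1 - 0.69485) = -1.1869
t = -146.661 / sqrt(1.562) * -1.1869 = 139.28 s

139.28 s


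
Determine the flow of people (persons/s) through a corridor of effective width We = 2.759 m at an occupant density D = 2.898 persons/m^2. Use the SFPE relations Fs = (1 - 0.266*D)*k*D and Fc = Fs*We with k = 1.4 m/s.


1 - 0.266*D = 1 - 0.266*2.898 = 0.22913
Fs = 0.22913 * 1.4 * 2.898 = 0.92963 persons/(s*m)
Fc = 0.92963 * 2.759 = 2.5649 persons/s

2.5649 persons/s


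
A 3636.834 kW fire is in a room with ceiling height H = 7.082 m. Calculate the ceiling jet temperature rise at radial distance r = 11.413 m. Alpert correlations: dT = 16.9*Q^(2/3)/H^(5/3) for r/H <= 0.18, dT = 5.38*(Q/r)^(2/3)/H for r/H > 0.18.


r/H = 11.413 / 7.082 = 1.6116
r/H > 0.18, so dT = 5.38*(Q/r)^(2/3)/H
Q/r = 318.66
(Q/r)^(2/3) = 46.653
dT = 5.38 * 46.653 / 7.082 = 35.441 K

35.441 K


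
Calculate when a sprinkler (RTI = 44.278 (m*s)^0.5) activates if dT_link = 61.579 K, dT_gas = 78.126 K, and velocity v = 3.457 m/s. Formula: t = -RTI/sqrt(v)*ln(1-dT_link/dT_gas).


dT_link/dT_gas = 0.78820
ln(1 - 0.78820) = -1.5521
t = -44.278 / sqrt(3.457) * -1.5521 = 36.963 s

36.963 s


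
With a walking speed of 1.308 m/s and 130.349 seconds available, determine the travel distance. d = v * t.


d = 1.308 * 130.349 = 170.50 m

170.50 m


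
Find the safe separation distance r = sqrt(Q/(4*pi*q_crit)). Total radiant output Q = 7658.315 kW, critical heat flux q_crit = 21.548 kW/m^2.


4*pi*q_crit = 270.78
Q/(4*pi*q_crit) = 28.282
r = sqrt(28.282) = 5.3181 m

5.3181 m


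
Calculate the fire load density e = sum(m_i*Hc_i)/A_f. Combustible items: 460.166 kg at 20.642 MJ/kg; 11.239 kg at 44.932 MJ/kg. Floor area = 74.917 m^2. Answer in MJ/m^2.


Total energy = 460.166*20.642 + 11.239*44.932
= 9498.747 + 504.9907
= 10003.74 MJ
e = 10003.74 / 74.917 = 133.53 MJ/m^2

133.53 MJ/m^2


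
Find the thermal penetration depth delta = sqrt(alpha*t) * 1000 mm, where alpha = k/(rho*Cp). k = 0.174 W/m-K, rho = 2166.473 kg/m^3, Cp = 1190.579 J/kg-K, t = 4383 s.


alpha = 0.174 / (2166.473 * 1190.579) = 6.7459e-08 m^2/s
alpha * t = 0.00029567
delta = sqrt(0.00029567) * 1000 = 17.195 mm

17.195 mm


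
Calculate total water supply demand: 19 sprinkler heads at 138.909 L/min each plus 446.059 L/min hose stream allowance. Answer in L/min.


Sprinkler demand = 19 * 138.909 = 2639.271 L/min
Total = 2639.271 + 446.059 = 3085.33 L/min

3085.33 L/min


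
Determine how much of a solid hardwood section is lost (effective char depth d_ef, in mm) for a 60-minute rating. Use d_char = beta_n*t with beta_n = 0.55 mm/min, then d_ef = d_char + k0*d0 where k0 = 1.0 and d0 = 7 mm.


d_char = 0.55 * 60 = 33 mm
d_ef = 33 + 1.0*7 = 40 mm

40 mm


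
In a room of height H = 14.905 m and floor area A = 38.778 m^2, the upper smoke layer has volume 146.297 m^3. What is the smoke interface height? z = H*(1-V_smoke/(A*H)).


V/(A*H) = 0.25312
1 - 0.25312 = 0.74688
z = 14.905 * 0.74688 = 11.132 m

11.132 m


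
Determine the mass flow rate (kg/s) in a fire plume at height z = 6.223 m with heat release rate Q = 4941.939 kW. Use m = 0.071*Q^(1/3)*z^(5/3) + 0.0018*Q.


Q^(1/3) = 17.033
z^(5/3) = 21.054
First term = 0.071 * 17.033 * 21.054 = 25.462
Second term = 0.0018 * 4941.939 = 8.8955
m = 34.357 kg/s

34.357 kg/s


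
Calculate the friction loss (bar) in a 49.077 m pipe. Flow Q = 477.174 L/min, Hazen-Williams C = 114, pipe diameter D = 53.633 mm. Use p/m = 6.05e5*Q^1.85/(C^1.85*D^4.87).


Q^1.85 = 90272
C^1.85 = 6386.7
D^4.87 = 2.6444e+08
p/m = 0.032337 bar/m
p_total = 0.032337 * 49.077 = 1.5870 bar

1.5870 bar


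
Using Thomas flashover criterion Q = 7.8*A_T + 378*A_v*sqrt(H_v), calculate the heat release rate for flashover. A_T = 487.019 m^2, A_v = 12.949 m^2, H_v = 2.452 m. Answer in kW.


7.8*A_T = 3798.7
sqrt(H_v) = 1.5659
378*A_v*sqrt(H_v) = 7664.6
Q = 3798.7 + 7664.6 = 11463 kW

11463 kW


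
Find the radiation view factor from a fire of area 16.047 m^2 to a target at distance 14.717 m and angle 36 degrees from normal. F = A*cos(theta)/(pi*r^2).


cos(36 deg) = 0.80902
pi*r^2 = 680.44
F = 16.047 * 0.80902 / 680.44 = 0.019079

0.019079


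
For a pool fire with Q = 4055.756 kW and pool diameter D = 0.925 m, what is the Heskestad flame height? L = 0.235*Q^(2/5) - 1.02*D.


Q^(2/5) = 27.748
0.235 * Q^(2/5) = 6.5207
1.02 * D = 0.94350
L = 5.5772 m

5.5772 m


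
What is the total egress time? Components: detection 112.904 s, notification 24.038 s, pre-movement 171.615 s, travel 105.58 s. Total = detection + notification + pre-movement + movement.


Total = 112.904 + 24.038 + 171.615 + 105.58 = 414.137 s

414.137 s


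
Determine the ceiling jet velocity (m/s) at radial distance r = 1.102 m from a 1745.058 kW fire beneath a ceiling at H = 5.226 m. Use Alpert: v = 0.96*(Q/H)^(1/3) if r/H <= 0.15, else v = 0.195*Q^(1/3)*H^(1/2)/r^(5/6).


r/H = 1.102 / 5.226 = 0.21087
r/H > 0.15, so v = 0.195*Q^(1/3)*H^(1/2)/r^(5/6)
Q^(1/3) = 12.039
H^(1/2) = 2.2860
r^(5/6) = 1.0843
v = 0.195 * 12.039 * 2.2860 / 1.0843 = 4.9496 m/s

4.9496 m/s


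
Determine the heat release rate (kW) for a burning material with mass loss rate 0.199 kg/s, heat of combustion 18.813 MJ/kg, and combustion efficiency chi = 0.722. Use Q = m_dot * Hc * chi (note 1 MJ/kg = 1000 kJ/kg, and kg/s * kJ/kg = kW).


Hc = 18.813 MJ/kg = 18.813 * 1000 kJ/kg = 18813 kJ/kg
Q = 0.199 kg/s * 18813 kJ/kg * 0.722 = 2703.0 kW

2703.0 kW


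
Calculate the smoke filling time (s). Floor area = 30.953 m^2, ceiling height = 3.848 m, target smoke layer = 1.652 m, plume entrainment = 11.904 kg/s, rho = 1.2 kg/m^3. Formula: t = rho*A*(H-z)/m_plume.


H - z = 2.196 m
t = 1.2 * 30.953 * 2.196 / 11.904 = 6.8521 s

6.8521 s


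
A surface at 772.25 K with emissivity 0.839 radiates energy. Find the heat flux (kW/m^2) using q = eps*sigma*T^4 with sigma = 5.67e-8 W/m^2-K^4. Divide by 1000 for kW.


T^4 = 3.5566e+11
q = 0.839 * 5.67e-8 * 3.5566e+11 / 1000 = 16.919 kW/m^2

16.919 kW/m^2


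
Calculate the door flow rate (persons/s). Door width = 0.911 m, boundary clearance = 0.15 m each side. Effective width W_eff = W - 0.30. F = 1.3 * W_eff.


W_eff = 0.911 - 0.30 = 0.611 m
F = 1.3 * 0.611 = 0.79430 persons/s

0.79430 persons/s


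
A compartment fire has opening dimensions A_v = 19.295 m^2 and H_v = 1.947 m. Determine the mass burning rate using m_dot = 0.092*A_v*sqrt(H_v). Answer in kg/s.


sqrt(H_v) = 1.3953
m_dot = 0.092 * 19.295 * 1.3953 = 2.4769 kg/s

2.4769 kg/s


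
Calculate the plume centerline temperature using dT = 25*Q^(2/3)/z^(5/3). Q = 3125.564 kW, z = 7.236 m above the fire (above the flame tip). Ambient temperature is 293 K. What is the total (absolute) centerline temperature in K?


Q^(2/3) = 213.77
z^(5/3) = 27.071
dT = 25 * 213.77 / 27.071 = 197.42 K
T = 293 + 197.42 = 490.42 K

490.42 K


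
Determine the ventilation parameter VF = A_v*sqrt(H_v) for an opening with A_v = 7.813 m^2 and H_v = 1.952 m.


sqrt(H_v) = 1.3971
VF = 7.813 * 1.3971 = 10.916 m^(5/2)

10.916 m^(5/2)


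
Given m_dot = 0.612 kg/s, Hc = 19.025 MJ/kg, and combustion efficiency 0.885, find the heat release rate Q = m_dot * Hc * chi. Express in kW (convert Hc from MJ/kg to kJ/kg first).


Hc = 19.025 MJ/kg = 19.025 * 1000 kJ/kg = 19025 kJ/kg
Q = 0.612 kg/s * 19025 kJ/kg * 0.885 = 10304 kW

10304 kW


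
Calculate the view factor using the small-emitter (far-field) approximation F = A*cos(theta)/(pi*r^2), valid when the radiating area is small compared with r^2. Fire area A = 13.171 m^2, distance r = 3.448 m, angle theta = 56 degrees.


cos(56 deg) = 0.55919
pi*r^2 = 37.349
F = 13.171 * 0.55919 / 37.349 = 0.19720

0.19720


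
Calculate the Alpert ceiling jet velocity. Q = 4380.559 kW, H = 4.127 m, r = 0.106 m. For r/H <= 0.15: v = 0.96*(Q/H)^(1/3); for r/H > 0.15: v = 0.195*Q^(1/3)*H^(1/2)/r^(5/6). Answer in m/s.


r/H = 0.106 / 4.127 = 0.025685
r/H <= 0.15, so v = 0.96*(Q/H)^(1/3)
Q/H = 1061.4
(Q/H)^(1/3) = 10.201
v = 0.96 * 10.201 = 9.7927 m/s

9.7927 m/s


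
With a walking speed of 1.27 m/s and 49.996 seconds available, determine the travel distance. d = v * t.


d = 1.27 * 49.996 = 63.495 m

63.495 m


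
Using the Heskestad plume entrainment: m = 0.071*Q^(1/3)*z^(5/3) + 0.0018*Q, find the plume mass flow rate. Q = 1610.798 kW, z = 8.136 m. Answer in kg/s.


Q^(1/3) = 11.722
z^(5/3) = 32.912
First term = 0.071 * 11.722 * 32.912 = 27.392
Second term = 0.0018 * 1610.798 = 2.8994
m = 30.291 kg/s

30.291 kg/s


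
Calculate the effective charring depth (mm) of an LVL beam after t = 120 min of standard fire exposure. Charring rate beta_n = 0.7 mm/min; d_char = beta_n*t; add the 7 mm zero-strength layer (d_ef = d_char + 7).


d_char = 0.7 * 120 = 84 mm
d_ef = 84 + 1.0*7 = 91 mm

91 mm


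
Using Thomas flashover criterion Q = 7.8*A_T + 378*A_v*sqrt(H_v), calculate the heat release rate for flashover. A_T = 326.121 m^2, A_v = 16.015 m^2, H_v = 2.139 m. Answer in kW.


7.8*A_T = 2543.7
sqrt(H_v) = 1.4625
378*A_v*sqrt(H_v) = 8853.7
Q = 2543.7 + 8853.7 = 11397 kW

11397 kW


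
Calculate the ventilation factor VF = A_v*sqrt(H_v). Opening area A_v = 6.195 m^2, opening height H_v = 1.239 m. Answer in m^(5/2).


sqrt(H_v) = 1.1131
VF = 6.195 * 1.1131 = 6.8957 m^(5/2)

6.8957 m^(5/2)


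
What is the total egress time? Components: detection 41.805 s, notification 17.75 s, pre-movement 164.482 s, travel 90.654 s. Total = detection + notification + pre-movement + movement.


Total = 41.805 + 17.75 + 164.482 + 90.654 = 314.691 s

314.691 s


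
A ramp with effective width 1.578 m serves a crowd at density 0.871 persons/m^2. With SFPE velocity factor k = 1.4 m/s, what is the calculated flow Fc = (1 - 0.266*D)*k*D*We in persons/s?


1 - 0.266*D = 1 - 0.266*0.871 = 0.76831
Fs = 0.76831 * 1.4 * 0.871 = 0.93688 persons/(s*m)
Fc = 0.93688 * 1.578 = 1.4784 persons/s

1.4784 persons/s


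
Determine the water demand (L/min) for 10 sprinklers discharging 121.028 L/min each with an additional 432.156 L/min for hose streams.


Sprinkler demand = 10 * 121.028 = 1210.28 L/min
Total = 1210.28 + 432.156 = 1642.436 L/min

1642.436 L/min


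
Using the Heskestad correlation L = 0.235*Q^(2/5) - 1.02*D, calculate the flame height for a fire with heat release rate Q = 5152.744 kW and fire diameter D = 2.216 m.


Q^(2/5) = 30.536
0.235 * Q^(2/5) = 7.1760
1.02 * D = 2.2603
L = 4.9157 m

4.9157 m


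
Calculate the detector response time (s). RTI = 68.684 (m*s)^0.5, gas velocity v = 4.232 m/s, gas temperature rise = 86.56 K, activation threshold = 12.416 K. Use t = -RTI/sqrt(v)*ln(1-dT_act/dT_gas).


dT_act/dT_gas = 0.14344
ln(1 - 0.14344) = -0.15483
t = -68.684 / sqrt(4.232) * -0.15483 = 5.1693 s

5.1693 s


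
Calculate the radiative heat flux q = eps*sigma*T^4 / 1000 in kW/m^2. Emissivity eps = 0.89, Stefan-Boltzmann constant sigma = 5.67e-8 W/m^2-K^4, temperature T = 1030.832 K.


T^4 = 1.1291e+12
q = 0.89 * 5.67e-8 * 1.1291e+12 / 1000 = 56.980 kW/m^2

56.980 kW/m^2


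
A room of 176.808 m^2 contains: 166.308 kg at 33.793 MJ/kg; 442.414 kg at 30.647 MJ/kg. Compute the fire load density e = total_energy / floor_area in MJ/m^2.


Total energy = 166.308*33.793 + 442.414*30.647
= 5620.046 + 13558.66
= 19178.71 MJ
e = 19178.71 / 176.808 = 108.47 MJ/m^2

108.47 MJ/m^2


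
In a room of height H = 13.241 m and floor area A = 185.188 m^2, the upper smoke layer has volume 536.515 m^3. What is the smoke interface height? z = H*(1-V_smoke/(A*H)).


V/(A*H) = 0.21880
1 - 0.21880 = 0.78120
z = 13.241 * 0.78120 = 10.344 m

10.344 m


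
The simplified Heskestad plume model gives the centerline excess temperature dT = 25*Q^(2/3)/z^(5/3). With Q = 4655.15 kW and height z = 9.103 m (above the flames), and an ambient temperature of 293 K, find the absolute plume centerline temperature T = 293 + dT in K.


Q^(2/3) = 278.80
z^(5/3) = 39.686
dT = 25 * 278.80 / 39.686 = 175.63 K
T = 293 + 175.63 = 468.63 K

468.63 K


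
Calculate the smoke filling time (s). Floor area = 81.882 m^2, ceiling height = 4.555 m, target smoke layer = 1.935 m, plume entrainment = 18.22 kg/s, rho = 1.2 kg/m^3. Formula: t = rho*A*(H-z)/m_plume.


H - z = 2.62 m
t = 1.2 * 81.882 * 2.62 / 18.22 = 14.129 s

14.129 s


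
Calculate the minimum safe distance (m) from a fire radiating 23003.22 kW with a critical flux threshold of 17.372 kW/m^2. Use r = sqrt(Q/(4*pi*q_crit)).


4*pi*q_crit = 218.30
Q/(4*pi*q_crit) = 105.37
r = sqrt(105.37) = 10.265 m

10.265 m


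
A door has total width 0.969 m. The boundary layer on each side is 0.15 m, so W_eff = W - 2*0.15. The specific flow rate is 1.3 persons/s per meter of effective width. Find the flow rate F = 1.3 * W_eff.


W_eff = 0.969 - 0.30 = 0.669 m
F = 1.3 * 0.669 = 0.86970 persons/s

0.86970 persons/s


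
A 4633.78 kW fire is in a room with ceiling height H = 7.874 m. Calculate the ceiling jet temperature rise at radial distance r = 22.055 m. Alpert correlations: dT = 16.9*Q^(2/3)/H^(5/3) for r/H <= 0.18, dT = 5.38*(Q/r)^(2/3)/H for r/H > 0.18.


r/H = 22.055 / 7.874 = 2.8010
r/H > 0.18, so dT = 5.38*(Q/r)^(2/3)/H
Q/r = 210.10
(Q/r)^(2/3) = 35.342
dT = 5.38 * 35.342 / 7.874 = 24.148 K

24.148 K


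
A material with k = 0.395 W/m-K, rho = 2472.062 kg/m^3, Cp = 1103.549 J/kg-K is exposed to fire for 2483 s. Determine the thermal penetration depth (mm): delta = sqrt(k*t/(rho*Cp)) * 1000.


alpha = 0.395 / (2472.062 * 1103.549) = 1.4479e-07 m^2/s
alpha * t = 0.00035952
delta = sqrt(0.00035952) * 1000 = 18.961 mm

18.961 mm


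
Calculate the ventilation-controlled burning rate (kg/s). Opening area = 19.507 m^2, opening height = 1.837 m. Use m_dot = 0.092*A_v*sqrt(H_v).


sqrt(H_v) = 1.3554
m_dot = 0.092 * 19.507 * 1.3554 = 2.4324 kg/s

2.4324 kg/s


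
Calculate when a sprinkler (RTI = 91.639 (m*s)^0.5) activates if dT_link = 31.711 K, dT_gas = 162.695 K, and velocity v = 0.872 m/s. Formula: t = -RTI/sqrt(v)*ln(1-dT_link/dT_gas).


dT_link/dT_gas = 0.19491
ln(1 - 0.19491) = -0.21680
t = -91.639 / sqrt(0.872) * -0.21680 = 21.276 s

21.276 s


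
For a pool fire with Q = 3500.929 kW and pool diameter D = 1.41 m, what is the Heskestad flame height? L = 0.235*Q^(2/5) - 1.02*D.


Q^(2/5) = 26.162
0.235 * Q^(2/5) = 6.1481
1.02 * D = 1.4382
L = 4.7099 m

4.7099 m


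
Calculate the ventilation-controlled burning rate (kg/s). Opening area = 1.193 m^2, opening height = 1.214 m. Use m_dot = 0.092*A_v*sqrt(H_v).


sqrt(H_v) = 1.1018
m_dot = 0.092 * 1.193 * 1.1018 = 0.12093 kg/s

0.12093 kg/s


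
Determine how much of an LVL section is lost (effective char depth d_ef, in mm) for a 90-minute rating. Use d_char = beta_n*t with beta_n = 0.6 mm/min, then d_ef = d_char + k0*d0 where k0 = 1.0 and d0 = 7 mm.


d_char = 0.6 * 90 = 54 mm
d_ef = 54 + 1.0*7 = 61 mm

61 mm


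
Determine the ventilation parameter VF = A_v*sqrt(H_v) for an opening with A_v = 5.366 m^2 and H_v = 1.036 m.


sqrt(H_v) = 1.0178
VF = 5.366 * 1.0178 = 5.4617 m^(5/2)

5.4617 m^(5/2)


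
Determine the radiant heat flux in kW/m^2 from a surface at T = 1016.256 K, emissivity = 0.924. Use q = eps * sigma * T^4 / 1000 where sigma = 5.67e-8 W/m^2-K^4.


T^4 = 1.0666e+12
q = 0.924 * 5.67e-8 * 1.0666e+12 / 1000 = 55.881 kW/m^2

55.881 kW/m^2


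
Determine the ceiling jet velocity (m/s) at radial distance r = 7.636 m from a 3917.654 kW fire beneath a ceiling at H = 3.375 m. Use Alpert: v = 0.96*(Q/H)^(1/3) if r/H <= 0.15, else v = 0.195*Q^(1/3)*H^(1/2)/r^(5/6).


r/H = 7.636 / 3.375 = 2.2625
r/H > 0.15, so v = 0.195*Q^(1/3)*H^(1/2)/r^(5/6)
Q^(1/3) = 15.764
H^(1/2) = 1.8371
r^(5/6) = 5.4415
v = 0.195 * 15.764 * 1.8371 / 5.4415 = 1.0378 m/s

1.0378 m/s


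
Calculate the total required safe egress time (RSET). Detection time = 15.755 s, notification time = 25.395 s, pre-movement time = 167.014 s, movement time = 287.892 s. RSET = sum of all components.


Total = 15.755 + 25.395 + 167.014 + 287.892 = 496.056 s

496.056 s


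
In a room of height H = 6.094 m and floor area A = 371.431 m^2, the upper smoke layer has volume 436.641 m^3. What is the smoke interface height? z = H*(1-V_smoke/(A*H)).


V/(A*H) = 0.19291
1 - 0.19291 = 0.80709
z = 6.094 * 0.80709 = 4.9184 m

4.9184 m


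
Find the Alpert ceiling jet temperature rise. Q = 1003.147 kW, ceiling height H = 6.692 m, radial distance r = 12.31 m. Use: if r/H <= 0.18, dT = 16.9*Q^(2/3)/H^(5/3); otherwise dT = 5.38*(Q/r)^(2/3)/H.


r/H = 12.31 / 6.692 = 1.8395
r/H > 0.18, so dT = 5.38*(Q/r)^(2/3)/H
Q/r = 81.490
(Q/r)^(2/3) = 18.796
dT = 5.38 * 18.796 / 6.692 = 15.111 K

15.111 K


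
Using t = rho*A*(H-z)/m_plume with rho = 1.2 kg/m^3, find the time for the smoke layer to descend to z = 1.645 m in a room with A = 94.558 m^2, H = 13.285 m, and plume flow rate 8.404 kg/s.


H - z = 11.64 m
t = 1.2 * 94.558 * 11.64 / 8.404 = 157.16 s

157.16 s


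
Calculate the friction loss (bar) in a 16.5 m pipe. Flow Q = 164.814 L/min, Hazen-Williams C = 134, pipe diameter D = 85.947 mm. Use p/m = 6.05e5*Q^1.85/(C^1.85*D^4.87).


Q^1.85 = 12631
C^1.85 = 8612.8
D^4.87 = 2.6285e+09
p/m = 0.00033756 bar/m
p_total = 0.00033756 * 16.5 = 0.0055697 bar

0.0055697 bar


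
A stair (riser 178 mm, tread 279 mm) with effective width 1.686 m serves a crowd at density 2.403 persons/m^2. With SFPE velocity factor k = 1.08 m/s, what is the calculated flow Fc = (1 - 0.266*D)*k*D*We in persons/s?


1 - 0.266*D = 1 - 0.266*2.403 = 0.36080
Fs = 0.36080 * 1.08 * 2.403 = 0.93637 persons/(s*m)
Fc = 0.93637 * 1.686 = 1.5787 persons/s

1.5787 persons/s


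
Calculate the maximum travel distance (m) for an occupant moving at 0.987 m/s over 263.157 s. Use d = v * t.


d = 0.987 * 263.157 = 259.74 m

259.74 m


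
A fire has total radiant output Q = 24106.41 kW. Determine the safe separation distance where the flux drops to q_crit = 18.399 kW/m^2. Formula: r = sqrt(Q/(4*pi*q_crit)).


4*pi*q_crit = 231.21
Q/(4*pi*q_crit) = 104.26
r = sqrt(104.26) = 10.211 m

10.211 m


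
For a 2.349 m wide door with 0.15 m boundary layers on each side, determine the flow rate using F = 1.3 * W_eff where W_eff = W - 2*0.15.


W_eff = 2.349 - 0.30 = 2.049 m
F = 1.3 * 2.049 = 2.6637 persons/s

2.6637 persons/s


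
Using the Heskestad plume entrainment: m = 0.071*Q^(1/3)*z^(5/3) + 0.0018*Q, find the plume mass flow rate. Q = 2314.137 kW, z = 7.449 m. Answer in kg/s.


Q^(1/3) = 13.227
z^(5/3) = 28.412
First term = 0.071 * 13.227 * 28.412 = 26.682
Second term = 0.0018 * 2314.137 = 4.1654
m = 30.847 kg/s

30.847 kg/s


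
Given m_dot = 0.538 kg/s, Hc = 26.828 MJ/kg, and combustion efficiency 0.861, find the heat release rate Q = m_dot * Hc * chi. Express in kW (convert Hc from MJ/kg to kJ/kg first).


Hc = 26.828 MJ/kg = 26.828 * 1000 kJ/kg = 26828 kJ/kg
Q = 0.538 kg/s * 26828 kJ/kg * 0.861 = 12427 kW

12427 kW


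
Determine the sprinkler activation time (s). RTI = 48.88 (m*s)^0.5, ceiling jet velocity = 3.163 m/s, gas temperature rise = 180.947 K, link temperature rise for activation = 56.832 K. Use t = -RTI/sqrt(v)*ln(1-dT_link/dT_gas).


dT_link/dT_gas = 0.31408
ln(1 - 0.31408) = -0.37700
t = -48.88 / sqrt(3.163) * -0.37700 = 10.361 s

10.361 s


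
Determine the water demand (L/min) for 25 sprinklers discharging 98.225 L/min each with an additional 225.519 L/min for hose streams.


Sprinkler demand = 25 * 98.225 = 2455.625 L/min
Total = 2455.625 + 225.519 = 2681.144 L/min

2681.144 L/min


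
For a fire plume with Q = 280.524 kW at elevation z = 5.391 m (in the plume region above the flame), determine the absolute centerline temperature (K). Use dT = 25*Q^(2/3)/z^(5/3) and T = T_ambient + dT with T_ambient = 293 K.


Q^(2/3) = 42.853
z^(5/3) = 16.575
dT = 25 * 42.853 / 16.575 = 64.636 K
T = 293 + 64.636 = 357.64 K

357.64 K


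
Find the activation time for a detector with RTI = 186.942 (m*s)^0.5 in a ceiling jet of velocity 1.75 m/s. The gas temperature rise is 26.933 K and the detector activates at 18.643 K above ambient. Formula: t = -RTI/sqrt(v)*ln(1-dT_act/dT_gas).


dT_act/dT_gas = 0.69220
ln(1 - 0.69220) = -1.1783
t = -186.942 / sqrt(1.75) * -1.1783 = 166.51 s

166.51 s


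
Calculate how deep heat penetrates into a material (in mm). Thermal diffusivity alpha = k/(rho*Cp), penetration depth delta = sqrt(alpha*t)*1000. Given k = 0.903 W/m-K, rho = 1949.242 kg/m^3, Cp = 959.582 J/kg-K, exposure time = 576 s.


alpha = 0.903 / (1949.242 * 959.582) = 4.8277e-07 m^2/s
alpha * t = 0.00027808
delta = sqrt(0.00027808) * 1000 = 16.676 mm

16.676 mm


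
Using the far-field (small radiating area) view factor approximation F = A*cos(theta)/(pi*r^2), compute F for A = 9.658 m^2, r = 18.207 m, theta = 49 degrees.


cos(49 deg) = 0.65606
pi*r^2 = 1041.4
F = 9.658 * 0.65606 / 1041.4 = 0.0060842

0.0060842


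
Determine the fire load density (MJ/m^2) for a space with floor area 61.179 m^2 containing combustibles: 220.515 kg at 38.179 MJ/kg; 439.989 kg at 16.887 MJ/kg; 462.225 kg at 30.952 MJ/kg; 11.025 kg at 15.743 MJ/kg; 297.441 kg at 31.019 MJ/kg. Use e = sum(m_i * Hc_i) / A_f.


Total energy = 220.515*38.179 + 439.989*16.887 + 462.225*30.952 + 11.025*15.743 + 297.441*31.019
= 8419.042 + 7430.094 + 14306.79 + 173.5666 + 9226.322
= 39555.81 MJ
e = 39555.81 / 61.179 = 646.56 MJ/m^2

646.56 MJ/m^2


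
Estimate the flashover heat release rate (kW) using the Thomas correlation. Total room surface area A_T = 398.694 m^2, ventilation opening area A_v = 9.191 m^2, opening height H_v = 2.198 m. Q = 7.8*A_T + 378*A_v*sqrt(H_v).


7.8*A_T = 3109.8
sqrt(H_v) = 1.4826
378*A_v*sqrt(H_v) = 5150.7
Q = 3109.8 + 5150.7 = 8260.5 kW

8260.5 kW


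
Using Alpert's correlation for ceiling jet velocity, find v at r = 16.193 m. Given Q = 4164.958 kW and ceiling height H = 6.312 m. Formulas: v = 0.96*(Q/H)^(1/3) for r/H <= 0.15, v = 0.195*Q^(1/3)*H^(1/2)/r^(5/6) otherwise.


r/H = 16.193 / 6.312 = 2.5654
r/H > 0.15, so v = 0.195*Q^(1/3)*H^(1/2)/r^(5/6)
Q^(1/3) = 16.089
H^(1/2) = 2.5124
r^(5/6) = 10.181
v = 0.195 * 16.089 * 2.5124 / 10.181 = 0.77425 m/s

0.77425 m/s


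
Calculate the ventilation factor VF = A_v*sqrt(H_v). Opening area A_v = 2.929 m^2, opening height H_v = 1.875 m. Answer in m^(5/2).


sqrt(H_v) = 1.3693
VF = 2.929 * 1.3693 = 4.0107 m^(5/2)

4.0107 m^(5/2)


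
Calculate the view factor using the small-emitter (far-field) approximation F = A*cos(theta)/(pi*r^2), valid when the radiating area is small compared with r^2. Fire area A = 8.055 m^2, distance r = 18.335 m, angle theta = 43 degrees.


cos(43 deg) = 0.73135
pi*r^2 = 1056.1
F = 8.055 * 0.73135 / 1056.1 = 0.0055780

0.0055780


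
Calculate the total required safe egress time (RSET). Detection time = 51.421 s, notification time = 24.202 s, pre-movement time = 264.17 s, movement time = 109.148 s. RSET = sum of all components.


Total = 51.421 + 24.202 + 264.17 + 109.148 = 448.941 s

448.941 s
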